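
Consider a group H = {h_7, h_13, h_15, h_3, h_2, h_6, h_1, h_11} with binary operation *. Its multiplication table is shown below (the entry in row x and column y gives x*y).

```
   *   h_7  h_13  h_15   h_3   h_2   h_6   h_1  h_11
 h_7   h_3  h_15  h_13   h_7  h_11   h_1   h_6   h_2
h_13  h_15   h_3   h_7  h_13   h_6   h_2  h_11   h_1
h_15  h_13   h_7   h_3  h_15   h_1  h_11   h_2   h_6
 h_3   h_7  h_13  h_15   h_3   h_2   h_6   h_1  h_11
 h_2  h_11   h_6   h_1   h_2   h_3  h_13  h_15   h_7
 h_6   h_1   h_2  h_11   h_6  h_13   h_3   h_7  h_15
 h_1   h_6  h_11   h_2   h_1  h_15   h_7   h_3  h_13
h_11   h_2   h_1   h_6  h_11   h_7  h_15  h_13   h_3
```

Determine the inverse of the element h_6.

First locate the identity: row h_3 matches the header, so h_3 is the identity.
Scan row h_6 for h_3: h_6*h_6 = h_3. Hence h_6^(-1) = h_6.
(Structurally, H here is isomorphic to the elementary abelian group (Z_2)^3.)

h_6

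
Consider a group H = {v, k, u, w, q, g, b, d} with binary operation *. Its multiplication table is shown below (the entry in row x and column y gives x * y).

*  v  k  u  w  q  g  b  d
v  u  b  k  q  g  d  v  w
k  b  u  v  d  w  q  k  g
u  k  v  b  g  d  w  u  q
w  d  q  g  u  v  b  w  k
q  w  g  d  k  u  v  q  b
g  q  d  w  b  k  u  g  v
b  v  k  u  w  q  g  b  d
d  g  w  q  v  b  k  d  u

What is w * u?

g

Read row w, column u: w * u = g.
(Structurally, H here is isomorphic to the quaternion group Q_8.)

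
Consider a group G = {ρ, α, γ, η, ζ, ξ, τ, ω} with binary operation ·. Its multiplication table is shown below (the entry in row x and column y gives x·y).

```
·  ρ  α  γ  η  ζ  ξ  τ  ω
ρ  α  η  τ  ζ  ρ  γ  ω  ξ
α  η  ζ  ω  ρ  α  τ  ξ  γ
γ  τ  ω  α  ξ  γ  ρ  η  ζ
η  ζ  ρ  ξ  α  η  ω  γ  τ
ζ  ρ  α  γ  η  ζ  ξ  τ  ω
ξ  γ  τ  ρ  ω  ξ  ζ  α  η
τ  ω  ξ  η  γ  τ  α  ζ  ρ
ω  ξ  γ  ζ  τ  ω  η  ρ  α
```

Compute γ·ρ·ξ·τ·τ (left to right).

α

γ·ρ = τ
τ·ξ = α
α·τ = ξ
ξ·τ = α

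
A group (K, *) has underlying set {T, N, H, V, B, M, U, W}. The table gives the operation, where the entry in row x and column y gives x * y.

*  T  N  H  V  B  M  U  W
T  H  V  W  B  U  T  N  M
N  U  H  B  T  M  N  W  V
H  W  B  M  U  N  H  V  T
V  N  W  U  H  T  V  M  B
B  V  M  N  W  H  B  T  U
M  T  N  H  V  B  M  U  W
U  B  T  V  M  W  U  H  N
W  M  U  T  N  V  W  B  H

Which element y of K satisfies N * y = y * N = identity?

First locate the identity: row M matches the header, so M is the identity.
Scan row N for M: N * B = M. Hence N^(-1) = B.
(Structurally, K here is isomorphic to the quaternion group Q_8.)

B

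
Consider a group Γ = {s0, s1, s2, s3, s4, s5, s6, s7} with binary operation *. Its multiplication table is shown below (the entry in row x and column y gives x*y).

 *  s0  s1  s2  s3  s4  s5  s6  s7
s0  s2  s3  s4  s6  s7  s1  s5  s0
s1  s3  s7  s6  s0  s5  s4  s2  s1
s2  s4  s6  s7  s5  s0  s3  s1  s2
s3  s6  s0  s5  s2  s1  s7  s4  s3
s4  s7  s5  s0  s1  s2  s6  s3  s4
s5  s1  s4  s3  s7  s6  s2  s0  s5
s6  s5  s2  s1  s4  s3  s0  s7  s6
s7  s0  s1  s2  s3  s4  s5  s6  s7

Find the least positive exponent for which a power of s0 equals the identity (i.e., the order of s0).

4

The identity element is s7 (its row matches the header).
s0^1 = s0
s0^2 = s0*s0 = s2
s0^3 = s2*s0 = s4
s0^4 = s4*s0 = s7
The first power of s0 equal to the identity is s0^4, so ord(s0) = 4.
(Structurally, Γ here is isomorphic to Z_2 x Z_4.)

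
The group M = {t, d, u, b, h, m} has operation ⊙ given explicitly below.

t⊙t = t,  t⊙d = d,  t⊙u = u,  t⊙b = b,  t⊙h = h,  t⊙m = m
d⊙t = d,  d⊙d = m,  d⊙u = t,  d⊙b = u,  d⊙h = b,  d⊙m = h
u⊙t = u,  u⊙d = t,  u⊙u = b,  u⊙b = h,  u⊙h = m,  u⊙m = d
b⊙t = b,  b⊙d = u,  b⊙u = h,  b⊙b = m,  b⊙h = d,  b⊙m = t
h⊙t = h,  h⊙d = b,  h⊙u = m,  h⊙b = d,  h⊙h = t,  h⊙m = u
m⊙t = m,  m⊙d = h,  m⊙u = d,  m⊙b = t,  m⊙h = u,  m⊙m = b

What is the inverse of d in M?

First locate the identity: row t matches the header, so t is the identity.
Scan row d for t: d ⊙ u = t. Hence d^(-1) = u.

u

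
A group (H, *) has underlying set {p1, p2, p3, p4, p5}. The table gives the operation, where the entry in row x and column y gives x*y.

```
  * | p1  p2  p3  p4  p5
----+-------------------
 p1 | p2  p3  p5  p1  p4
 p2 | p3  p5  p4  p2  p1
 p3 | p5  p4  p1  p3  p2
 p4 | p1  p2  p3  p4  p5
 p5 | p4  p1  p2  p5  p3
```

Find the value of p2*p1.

Read row p2, column p1: p2*p1 = p3.

p3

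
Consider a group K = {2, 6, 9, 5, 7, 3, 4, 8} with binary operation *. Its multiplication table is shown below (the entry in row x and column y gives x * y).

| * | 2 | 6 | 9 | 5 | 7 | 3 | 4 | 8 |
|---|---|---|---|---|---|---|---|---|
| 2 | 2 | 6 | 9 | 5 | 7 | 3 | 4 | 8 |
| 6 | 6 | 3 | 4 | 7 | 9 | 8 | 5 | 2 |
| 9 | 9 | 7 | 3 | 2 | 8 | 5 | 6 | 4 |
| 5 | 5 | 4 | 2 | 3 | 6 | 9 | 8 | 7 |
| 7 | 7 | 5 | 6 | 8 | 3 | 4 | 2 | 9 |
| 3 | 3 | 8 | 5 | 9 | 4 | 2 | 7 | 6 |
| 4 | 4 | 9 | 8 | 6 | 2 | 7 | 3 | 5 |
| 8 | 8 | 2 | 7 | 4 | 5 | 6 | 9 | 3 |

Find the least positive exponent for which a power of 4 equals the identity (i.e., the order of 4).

4

The identity element is 2 (its row matches the header).
4^1 = 4
4^2 = 4 * 4 = 3
4^3 = 3 * 4 = 7
4^4 = 7 * 4 = 2
The first power of 4 equal to the identity is 4^4, so ord(4) = 4.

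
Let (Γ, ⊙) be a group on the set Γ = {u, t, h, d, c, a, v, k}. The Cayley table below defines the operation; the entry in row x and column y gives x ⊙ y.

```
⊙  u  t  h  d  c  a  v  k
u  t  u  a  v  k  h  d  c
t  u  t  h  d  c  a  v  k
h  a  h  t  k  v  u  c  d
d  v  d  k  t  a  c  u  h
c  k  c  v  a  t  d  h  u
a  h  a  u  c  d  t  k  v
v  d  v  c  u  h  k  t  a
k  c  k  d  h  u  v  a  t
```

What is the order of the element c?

The identity element is t (its row matches the header).
c^1 = c
c^2 = c ⊙ c = t
The first power of c equal to the identity is c^2, so ord(c) = 2.

2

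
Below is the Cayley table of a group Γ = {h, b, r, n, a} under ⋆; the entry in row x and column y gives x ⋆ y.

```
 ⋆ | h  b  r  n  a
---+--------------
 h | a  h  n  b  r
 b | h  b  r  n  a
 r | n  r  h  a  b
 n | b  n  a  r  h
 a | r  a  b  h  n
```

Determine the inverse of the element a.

First locate the identity: row b matches the header, so b is the identity.
Scan row a for b: a ⋆ r = b. Hence a^(-1) = r.
(Structurally, Γ here is isomorphic to the cyclic group Z_5.)

r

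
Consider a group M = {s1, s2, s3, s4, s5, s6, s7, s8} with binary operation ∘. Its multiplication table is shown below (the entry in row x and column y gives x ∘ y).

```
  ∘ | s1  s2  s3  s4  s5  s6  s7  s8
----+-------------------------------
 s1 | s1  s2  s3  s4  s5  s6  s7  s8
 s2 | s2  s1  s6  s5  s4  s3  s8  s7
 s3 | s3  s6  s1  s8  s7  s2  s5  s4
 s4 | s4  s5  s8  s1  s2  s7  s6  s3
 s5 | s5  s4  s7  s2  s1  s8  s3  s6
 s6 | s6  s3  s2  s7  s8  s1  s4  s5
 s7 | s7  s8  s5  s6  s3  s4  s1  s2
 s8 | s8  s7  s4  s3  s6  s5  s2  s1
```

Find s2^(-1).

First locate the identity: row s1 matches the header, so s1 is the identity.
Scan row s2 for s1: s2 ∘ s2 = s1. Hence s2^(-1) = s2.
(Structurally, M here is isomorphic to the elementary abelian group (Z_2)^3.)

s2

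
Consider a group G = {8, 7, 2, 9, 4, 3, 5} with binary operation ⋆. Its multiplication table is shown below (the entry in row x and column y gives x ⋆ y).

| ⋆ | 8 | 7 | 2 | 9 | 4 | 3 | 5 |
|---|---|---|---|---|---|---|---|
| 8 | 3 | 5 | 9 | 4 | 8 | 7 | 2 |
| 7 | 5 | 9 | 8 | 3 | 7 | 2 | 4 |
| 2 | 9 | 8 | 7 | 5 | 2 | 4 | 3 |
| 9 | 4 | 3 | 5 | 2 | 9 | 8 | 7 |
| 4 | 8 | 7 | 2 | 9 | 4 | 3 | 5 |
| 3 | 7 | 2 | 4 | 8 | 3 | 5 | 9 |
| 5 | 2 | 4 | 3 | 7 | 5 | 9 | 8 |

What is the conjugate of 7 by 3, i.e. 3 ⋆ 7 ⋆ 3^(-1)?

The identity is 4. In row 3, the entry 4 sits in column 2, so 3^(-1) = 2.
3 ⋆ 7 = 2
2 ⋆ 2 = 7
(Structurally, G here is isomorphic to the cyclic group Z_7.)

7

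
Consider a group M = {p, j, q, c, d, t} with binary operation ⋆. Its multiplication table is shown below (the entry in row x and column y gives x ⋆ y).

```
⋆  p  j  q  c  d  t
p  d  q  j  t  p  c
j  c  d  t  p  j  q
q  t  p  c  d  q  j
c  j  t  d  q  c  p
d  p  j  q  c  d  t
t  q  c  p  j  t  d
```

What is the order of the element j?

2

The identity element is d (its row matches the header).
j^1 = j
j^2 = j ⋆ j = d
The first power of j equal to the identity is j^2, so ord(j) = 2.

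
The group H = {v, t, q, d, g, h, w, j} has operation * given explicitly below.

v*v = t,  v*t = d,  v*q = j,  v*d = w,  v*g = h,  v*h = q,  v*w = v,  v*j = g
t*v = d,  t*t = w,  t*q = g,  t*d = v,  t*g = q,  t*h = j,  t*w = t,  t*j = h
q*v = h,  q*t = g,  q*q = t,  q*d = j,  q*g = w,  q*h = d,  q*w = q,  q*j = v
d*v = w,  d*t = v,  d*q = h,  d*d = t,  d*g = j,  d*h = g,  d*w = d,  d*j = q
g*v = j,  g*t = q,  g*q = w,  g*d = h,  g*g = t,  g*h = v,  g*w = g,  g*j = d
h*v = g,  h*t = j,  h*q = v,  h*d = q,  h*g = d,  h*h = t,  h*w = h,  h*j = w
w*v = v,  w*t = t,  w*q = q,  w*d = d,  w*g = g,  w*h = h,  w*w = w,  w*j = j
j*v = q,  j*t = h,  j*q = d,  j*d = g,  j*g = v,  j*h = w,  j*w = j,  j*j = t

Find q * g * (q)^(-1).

g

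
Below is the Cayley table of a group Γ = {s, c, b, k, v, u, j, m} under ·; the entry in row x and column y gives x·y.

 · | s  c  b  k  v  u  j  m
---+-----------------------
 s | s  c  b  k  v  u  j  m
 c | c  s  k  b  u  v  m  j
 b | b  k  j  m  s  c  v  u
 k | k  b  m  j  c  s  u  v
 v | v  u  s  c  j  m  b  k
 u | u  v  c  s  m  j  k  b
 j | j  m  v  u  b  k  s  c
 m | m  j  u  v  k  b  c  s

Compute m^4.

m^1 = m
m^2 = m·m = s
m^3 = s·m = m
m^4 = m·m = s

s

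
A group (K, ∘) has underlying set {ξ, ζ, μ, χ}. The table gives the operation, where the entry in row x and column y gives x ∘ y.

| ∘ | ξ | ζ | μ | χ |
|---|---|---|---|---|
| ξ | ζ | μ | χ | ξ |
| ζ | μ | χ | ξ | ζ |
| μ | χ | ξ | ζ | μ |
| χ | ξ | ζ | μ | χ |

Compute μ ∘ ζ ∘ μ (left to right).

μ ∘ ζ = ξ
ξ ∘ μ = χ

χ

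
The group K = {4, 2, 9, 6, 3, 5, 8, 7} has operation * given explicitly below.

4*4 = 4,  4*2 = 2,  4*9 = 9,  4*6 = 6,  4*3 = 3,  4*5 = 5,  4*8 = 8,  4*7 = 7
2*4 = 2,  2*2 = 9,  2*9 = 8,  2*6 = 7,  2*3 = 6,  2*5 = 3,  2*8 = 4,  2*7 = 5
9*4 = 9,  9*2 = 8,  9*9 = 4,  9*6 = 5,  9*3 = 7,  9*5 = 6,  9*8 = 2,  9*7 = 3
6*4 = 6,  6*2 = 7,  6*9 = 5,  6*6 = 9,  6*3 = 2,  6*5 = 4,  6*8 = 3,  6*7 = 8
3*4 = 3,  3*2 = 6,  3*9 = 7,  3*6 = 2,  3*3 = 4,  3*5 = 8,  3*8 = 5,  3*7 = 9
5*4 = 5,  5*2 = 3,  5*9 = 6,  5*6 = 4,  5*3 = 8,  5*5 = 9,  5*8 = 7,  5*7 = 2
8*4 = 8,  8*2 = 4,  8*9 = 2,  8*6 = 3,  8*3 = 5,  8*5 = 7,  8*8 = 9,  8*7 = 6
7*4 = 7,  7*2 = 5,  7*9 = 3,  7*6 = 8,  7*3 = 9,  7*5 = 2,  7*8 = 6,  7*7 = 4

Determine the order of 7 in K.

2

The identity element is 4 (its row matches the header).
7^1 = 7
7^2 = 7*7 = 4
The first power of 7 equal to the identity is 7^2, so ord(7) = 2.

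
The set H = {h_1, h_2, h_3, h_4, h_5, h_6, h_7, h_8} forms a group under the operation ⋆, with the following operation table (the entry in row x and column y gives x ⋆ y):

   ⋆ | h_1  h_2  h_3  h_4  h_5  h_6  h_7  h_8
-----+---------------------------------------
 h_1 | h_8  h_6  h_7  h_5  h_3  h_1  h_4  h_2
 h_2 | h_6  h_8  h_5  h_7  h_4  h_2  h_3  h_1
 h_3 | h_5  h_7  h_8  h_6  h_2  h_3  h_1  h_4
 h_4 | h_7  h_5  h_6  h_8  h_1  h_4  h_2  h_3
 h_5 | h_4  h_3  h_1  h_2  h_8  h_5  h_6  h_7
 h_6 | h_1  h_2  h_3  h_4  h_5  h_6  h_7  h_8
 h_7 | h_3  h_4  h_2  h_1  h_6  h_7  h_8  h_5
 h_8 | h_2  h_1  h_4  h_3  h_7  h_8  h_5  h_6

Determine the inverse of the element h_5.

h_7

First locate the identity: row h_6 matches the header, so h_6 is the identity.
Scan row h_5 for h_6: h_5 ⋆ h_7 = h_6. Hence h_5^(-1) = h_7.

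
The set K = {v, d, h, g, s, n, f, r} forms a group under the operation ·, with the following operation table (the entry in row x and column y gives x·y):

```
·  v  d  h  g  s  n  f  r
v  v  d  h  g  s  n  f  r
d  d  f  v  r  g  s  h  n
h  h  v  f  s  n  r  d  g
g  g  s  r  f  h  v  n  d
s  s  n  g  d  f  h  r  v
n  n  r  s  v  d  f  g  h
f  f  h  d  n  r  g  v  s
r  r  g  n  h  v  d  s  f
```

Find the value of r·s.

v

Read row r, column s: r·s = v.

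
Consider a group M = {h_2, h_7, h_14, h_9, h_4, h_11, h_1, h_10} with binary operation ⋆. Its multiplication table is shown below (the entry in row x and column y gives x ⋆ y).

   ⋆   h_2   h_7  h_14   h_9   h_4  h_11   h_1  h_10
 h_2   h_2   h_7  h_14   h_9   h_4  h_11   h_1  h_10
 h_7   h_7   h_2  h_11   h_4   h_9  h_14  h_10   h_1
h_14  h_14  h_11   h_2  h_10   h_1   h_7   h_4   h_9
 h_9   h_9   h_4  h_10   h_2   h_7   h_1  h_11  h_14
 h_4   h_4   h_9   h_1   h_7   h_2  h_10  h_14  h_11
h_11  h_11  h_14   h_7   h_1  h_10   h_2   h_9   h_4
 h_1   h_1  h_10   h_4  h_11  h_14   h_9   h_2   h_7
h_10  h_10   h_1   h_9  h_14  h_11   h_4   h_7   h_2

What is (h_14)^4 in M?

h_14^1 = h_14
h_14^2 = h_14 ⋆ h_14 = h_2
h_14^3 = h_2 ⋆ h_14 = h_14
h_14^4 = h_14 ⋆ h_14 = h_2

h_2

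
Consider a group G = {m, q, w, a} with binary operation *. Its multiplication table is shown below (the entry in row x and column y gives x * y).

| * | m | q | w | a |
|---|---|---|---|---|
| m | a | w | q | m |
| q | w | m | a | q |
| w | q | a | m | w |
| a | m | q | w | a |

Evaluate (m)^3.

m^1 = m
m^2 = m * m = a
m^3 = a * m = m
(Structurally, G here is isomorphic to the cyclic group Z_4.)

m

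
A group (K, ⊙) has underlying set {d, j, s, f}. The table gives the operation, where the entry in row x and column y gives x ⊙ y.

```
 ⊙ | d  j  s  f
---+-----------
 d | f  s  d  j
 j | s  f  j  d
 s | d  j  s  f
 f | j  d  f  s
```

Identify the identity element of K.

s

The identity e satisfies e ⊙ x = x for all x, so its row in the table reproduces the column headers.
Row s reads: d, j, s, f — exactly the header order. So s is the identity.
(Structurally, K here is isomorphic to the cyclic group Z_4.)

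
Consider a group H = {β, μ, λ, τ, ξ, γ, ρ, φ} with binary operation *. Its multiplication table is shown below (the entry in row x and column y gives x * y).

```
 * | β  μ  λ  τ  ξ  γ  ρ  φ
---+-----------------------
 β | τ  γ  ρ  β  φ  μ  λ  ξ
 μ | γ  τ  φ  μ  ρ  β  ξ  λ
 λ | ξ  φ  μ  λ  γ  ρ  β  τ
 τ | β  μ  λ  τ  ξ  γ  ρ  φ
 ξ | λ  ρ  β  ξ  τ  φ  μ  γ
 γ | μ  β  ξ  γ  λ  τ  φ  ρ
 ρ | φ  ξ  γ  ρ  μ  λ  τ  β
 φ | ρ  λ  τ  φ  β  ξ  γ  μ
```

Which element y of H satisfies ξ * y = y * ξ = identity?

ξ

First locate the identity: row τ matches the header, so τ is the identity.
Scan row ξ for τ: ξ * ξ = τ. Hence ξ^(-1) = ξ.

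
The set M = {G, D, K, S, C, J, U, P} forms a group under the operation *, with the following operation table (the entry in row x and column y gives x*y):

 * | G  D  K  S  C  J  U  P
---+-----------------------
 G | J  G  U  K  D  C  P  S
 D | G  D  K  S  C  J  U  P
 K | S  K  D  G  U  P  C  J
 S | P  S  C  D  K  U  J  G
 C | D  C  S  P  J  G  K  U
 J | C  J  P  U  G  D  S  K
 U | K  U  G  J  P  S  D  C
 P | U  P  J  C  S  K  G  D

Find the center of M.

An element z is central iff its row equals its column in the table.
For S: S*G = P ≠ K = G*S, so S ∉ Z.
Checking each element this way leaves Z(M) = {D, J}.

{D, J}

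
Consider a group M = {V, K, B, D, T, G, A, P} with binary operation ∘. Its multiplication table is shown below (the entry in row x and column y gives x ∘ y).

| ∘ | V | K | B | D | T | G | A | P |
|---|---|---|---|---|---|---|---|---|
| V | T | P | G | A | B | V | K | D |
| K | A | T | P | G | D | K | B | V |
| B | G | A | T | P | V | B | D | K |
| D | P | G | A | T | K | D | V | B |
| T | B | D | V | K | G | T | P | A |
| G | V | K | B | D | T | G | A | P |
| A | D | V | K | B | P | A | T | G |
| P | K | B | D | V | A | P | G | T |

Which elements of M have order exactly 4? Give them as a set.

Identity is G. Compute the order of each non-identity element by repeated multiplication:
  V: V → T → B → G  (order 4)
  K: K → T → D → G  (order 4)
  B: B → T → V → G  (order 4)
  D: D → T → K → G  (order 4)
  T: T → G  (order 2)
  A: A → T → P → G  (order 4)
  P: P → T → A → G  (order 4)
Elements of order 4: {A, B, D, K, P, V}.

{A, B, D, K, P, V}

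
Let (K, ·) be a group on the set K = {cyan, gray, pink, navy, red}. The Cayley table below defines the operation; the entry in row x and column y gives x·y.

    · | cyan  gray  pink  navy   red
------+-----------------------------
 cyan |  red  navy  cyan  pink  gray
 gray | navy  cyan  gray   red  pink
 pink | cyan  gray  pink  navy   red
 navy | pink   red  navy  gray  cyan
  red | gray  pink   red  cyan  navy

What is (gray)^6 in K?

gray

gray^1 = gray
gray^2 = gray·gray = cyan
gray^3 = cyan·gray = navy
gray^4 = navy·gray = red
gray^5 = red·gray = pink
gray^6 = pink·gray = gray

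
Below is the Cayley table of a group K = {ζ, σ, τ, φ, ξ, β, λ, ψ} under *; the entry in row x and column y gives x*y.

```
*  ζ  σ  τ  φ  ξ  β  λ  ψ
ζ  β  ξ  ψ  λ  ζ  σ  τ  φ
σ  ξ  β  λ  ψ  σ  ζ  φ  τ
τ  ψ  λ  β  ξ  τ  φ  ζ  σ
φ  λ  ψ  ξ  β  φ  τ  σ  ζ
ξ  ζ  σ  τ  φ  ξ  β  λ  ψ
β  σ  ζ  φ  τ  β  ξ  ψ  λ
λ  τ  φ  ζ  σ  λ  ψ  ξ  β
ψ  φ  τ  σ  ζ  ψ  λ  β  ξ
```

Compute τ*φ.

Read row τ, column φ: τ*φ = ξ.

ξ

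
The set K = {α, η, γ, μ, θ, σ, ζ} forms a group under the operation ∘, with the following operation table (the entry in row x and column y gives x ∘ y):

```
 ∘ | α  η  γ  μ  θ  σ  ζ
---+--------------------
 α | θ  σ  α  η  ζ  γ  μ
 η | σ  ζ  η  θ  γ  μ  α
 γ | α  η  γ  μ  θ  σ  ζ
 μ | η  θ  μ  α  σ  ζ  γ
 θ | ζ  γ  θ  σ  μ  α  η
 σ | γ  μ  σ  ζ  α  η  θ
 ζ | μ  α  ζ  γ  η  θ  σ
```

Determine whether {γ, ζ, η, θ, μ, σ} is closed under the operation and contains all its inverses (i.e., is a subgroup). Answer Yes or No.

μ ∘ μ = α, which is not in {γ, ζ, η, θ, μ, σ}.
The subset is not closed under ∘, so it is not a subgroup.
(Structurally, K here is isomorphic to the cyclic group Z_7.)

No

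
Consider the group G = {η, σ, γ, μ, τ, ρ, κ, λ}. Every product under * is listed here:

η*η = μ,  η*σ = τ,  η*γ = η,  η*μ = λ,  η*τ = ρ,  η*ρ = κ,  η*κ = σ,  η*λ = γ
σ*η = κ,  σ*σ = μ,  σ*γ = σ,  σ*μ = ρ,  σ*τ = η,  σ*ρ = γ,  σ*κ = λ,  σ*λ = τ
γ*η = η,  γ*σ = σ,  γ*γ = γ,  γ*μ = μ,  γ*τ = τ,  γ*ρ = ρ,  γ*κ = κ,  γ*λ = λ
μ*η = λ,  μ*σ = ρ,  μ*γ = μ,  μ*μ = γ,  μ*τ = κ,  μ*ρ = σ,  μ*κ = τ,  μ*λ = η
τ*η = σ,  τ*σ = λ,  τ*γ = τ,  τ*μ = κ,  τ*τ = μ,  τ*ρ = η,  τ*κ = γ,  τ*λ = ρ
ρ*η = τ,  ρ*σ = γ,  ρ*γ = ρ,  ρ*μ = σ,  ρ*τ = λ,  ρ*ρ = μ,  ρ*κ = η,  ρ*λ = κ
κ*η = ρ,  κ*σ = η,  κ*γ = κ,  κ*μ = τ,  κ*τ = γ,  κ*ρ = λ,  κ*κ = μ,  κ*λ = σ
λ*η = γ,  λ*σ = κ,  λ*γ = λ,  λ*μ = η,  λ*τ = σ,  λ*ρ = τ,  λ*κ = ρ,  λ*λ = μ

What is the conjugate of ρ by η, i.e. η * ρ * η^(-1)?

σ

The identity is γ. In row η, the entry γ sits in column λ, so η^(-1) = λ.
η * ρ = κ
κ * λ = σ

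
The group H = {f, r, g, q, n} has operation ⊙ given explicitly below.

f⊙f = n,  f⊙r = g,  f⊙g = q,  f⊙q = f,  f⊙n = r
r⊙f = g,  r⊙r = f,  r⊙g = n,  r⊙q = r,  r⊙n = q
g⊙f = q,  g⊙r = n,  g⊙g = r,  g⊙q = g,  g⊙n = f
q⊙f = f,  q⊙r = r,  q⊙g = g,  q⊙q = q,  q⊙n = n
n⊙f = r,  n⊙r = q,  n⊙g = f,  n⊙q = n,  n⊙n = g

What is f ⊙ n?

Read row f, column n: f ⊙ n = r.
(Structurally, H here is isomorphic to the cyclic group Z_5.)

r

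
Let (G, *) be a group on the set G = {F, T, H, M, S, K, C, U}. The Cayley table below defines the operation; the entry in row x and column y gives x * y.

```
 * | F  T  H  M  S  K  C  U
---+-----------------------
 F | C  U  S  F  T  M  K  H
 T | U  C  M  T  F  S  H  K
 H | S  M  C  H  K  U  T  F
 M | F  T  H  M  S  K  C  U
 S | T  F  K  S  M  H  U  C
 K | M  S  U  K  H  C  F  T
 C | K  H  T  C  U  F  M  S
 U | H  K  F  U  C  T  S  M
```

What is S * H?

Read row S, column H: S * H = K.
(Structurally, G here is isomorphic to Z_2 x Z_4.)

K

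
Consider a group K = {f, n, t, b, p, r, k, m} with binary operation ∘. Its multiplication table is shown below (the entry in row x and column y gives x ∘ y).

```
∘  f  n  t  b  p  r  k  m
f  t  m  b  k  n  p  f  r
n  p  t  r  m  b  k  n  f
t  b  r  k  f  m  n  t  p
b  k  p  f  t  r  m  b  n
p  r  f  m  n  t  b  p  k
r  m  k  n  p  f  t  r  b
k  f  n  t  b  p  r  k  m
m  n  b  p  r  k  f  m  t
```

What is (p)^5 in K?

p^1 = p
p^2 = p ∘ p = t
p^3 = t ∘ p = m
p^4 = m ∘ p = k
p^5 = k ∘ p = p
(Structurally, K here is isomorphic to the quaternion group Q_8.)

p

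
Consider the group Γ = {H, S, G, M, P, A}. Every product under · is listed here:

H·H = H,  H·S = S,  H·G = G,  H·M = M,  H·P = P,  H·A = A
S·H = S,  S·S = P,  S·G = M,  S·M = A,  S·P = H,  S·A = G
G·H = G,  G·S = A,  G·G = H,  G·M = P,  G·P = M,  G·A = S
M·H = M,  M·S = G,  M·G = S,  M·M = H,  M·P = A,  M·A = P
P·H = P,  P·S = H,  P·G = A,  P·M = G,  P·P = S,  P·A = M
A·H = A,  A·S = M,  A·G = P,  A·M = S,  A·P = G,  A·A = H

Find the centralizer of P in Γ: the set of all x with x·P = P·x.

Compare row P with column P entry by entry.
S·P = H = P·S, so S commutes with P.
G·P = M but P·G = A, so G does not.
Collecting the elements that commute with P: C(P) = {H, P, S}.
(Structurally, Γ here is isomorphic to the symmetric group S_3.)

{H, P, S}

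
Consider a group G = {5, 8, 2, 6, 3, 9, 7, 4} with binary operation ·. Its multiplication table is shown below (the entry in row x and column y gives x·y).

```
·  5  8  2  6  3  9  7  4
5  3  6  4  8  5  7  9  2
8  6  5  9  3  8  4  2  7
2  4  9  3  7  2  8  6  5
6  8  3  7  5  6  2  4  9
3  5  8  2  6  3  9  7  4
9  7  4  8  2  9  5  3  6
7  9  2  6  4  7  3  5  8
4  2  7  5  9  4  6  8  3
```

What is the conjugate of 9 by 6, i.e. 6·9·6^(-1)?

9

The identity is 3. In row 6, the entry 3 sits in column 8, so 6^(-1) = 8.
6·9 = 2
2·8 = 9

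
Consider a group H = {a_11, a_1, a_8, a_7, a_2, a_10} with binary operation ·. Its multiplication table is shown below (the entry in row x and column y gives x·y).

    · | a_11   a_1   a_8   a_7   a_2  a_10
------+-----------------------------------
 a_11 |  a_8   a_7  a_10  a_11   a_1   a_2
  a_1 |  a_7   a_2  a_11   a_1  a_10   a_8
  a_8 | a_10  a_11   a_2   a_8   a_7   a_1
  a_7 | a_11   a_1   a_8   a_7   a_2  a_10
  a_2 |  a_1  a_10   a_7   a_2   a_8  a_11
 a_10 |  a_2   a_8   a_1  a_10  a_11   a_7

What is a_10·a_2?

Read row a_10, column a_2: a_10·a_2 = a_11.
(Structurally, H here is isomorphic to the cyclic group Z_6.)

a_11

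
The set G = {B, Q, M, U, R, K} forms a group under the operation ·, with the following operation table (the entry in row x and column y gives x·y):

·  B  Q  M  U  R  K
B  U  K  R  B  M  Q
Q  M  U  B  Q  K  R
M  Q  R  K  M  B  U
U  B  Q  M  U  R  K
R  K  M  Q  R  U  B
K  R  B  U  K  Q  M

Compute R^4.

U

R^1 = R
R^2 = R·R = U
R^3 = U·R = R
R^4 = R·R = U
(Structurally, G here is isomorphic to the symmetric group S_3.)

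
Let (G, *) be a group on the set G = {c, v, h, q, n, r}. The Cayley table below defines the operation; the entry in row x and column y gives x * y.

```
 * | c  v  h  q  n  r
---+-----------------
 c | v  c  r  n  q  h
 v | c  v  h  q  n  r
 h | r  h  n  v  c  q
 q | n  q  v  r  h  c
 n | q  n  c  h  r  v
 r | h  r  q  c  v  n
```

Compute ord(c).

2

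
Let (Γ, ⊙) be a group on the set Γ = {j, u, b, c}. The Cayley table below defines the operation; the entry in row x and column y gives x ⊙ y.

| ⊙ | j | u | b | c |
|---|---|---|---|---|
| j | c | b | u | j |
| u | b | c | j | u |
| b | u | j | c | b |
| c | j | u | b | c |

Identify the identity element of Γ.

The identity e satisfies e ⊙ x = x for all x, so its row in the table reproduces the column headers.
Row c reads: j, u, b, c — exactly the header order. So c is the identity.

c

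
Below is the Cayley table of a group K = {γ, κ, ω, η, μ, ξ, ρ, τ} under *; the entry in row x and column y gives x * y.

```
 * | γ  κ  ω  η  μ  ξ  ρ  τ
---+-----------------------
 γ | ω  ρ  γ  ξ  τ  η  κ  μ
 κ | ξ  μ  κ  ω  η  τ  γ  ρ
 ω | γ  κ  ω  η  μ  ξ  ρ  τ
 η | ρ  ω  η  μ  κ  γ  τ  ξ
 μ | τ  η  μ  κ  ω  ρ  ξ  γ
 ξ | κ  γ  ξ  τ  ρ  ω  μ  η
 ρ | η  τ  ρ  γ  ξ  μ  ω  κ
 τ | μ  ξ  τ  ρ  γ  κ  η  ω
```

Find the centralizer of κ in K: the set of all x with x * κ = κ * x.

Compare row κ with column κ entry by entry.
η * κ = ω = κ * η, so η commutes with κ.
ρ * κ = τ but κ * ρ = γ, so ρ does not.
Collecting the elements that commute with κ: C(κ) = {η, κ, μ, ω}.

{η, κ, μ, ω}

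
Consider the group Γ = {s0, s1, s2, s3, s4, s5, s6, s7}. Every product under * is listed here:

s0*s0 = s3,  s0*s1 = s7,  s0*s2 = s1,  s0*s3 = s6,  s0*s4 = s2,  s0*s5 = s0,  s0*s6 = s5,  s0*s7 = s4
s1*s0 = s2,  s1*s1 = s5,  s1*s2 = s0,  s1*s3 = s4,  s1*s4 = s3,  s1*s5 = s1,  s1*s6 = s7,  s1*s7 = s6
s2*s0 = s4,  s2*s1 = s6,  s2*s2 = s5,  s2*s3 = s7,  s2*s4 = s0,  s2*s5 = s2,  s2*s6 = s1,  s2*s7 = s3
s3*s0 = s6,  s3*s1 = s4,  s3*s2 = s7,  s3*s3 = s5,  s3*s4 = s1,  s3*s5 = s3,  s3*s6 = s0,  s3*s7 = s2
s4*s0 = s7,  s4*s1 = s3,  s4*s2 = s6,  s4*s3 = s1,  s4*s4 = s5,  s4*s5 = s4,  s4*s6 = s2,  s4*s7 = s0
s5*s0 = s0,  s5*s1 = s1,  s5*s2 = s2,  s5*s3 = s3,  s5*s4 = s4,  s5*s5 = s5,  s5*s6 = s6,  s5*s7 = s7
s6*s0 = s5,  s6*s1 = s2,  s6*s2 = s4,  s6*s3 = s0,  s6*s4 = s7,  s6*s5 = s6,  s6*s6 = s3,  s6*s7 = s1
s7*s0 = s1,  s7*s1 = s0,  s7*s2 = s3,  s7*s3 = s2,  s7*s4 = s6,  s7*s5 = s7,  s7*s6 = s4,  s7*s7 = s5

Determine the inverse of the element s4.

First locate the identity: row s5 matches the header, so s5 is the identity.
Scan row s4 for s5: s4 * s4 = s5. Hence s4^(-1) = s4.

s4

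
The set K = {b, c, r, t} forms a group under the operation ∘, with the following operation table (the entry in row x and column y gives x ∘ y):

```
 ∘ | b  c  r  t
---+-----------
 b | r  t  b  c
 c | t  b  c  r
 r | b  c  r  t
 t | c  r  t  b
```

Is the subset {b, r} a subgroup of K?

{b, r} contains the identity r.
Checking products: every product of two elements of {b, r} (read from the table) lies in {b, r}, so the set is closed.
In a finite group, a nonempty closed subset is a subgroup. So {b, r} ≤ K.

Yes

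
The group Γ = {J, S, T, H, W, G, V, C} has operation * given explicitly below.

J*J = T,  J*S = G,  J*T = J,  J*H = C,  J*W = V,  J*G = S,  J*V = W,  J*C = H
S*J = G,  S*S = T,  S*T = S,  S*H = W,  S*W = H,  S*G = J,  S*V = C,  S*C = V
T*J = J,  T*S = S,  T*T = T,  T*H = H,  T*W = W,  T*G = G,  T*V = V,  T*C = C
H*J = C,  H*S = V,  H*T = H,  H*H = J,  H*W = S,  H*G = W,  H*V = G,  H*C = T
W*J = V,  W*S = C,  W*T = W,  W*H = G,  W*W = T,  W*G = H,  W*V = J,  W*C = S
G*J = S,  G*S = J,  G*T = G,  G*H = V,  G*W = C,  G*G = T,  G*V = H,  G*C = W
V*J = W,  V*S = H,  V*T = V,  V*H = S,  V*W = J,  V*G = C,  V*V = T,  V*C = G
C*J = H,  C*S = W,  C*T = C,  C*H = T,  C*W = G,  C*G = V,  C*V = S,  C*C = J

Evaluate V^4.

T

V^1 = V
V^2 = V * V = T
V^3 = T * V = V
V^4 = V * V = T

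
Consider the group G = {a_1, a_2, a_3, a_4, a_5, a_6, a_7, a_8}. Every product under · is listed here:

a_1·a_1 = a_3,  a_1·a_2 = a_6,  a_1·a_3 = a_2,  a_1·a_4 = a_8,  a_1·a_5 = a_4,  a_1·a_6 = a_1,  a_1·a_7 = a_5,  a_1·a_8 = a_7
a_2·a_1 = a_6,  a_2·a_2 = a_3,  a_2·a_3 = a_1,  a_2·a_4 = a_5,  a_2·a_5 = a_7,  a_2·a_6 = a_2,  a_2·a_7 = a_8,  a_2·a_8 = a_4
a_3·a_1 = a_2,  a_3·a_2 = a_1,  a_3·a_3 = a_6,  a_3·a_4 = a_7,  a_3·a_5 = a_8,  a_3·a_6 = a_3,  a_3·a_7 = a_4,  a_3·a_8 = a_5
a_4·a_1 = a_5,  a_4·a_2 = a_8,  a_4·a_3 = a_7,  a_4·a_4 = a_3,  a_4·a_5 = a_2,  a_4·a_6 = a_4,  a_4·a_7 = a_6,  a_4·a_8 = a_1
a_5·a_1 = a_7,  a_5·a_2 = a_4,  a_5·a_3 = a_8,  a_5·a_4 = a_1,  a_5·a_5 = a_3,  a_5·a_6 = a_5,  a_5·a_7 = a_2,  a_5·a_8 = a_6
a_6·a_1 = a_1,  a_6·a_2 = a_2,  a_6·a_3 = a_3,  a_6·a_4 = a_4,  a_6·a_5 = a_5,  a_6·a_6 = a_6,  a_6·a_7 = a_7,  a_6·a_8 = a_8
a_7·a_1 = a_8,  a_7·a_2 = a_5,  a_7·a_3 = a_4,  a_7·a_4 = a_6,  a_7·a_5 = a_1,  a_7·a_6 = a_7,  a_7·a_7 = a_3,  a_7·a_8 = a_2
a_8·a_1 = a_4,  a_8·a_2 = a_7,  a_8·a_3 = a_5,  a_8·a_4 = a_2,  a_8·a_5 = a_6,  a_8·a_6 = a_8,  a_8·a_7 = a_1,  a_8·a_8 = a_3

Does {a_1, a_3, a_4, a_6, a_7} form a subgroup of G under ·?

No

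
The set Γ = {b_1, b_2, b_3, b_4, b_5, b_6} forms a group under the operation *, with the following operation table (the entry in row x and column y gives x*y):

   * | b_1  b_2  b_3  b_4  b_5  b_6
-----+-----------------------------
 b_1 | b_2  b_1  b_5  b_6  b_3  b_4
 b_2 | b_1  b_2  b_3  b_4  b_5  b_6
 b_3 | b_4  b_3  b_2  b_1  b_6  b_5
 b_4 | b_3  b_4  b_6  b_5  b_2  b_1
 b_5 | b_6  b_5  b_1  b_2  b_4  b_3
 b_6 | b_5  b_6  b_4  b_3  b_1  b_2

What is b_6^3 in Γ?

b_6^1 = b_6
b_6^2 = b_6*b_6 = b_2
b_6^3 = b_2*b_6 = b_6
(Structurally, Γ here is isomorphic to the symmetric group S_3.)

b_6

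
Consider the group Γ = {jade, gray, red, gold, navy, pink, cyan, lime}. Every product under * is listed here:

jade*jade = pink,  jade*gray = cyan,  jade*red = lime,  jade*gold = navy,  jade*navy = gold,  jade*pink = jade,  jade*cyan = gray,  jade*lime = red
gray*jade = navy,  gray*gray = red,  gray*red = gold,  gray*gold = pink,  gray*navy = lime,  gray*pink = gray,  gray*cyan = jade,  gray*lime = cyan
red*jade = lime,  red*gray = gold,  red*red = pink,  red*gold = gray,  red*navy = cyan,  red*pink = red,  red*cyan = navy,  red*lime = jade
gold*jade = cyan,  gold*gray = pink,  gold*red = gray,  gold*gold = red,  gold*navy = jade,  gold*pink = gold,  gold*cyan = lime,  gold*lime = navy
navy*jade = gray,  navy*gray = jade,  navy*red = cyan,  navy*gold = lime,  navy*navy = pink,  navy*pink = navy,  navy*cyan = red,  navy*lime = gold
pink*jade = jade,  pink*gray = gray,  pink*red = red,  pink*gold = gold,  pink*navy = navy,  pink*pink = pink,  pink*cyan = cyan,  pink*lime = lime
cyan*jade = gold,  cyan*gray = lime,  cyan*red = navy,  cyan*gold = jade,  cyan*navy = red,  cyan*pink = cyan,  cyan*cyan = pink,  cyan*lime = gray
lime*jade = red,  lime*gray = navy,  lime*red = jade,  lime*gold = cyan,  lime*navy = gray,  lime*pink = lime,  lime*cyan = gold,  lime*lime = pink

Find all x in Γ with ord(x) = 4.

{gold, gray}

Identity is pink. Compute the order of each non-identity element by repeated multiplication:
  jade: jade → pink  (order 2)
  gray: gray → red → gold → pink  (order 4)
  red: red → pink  (order 2)
  gold: gold → red → gray → pink  (order 4)
  navy: navy → pink  (order 2)
  cyan: cyan → pink  (order 2)
  lime: lime → pink  (order 2)
Elements of order 4: {gold, gray}.
(Structurally, Γ here is isomorphic to the dihedral group D_4.)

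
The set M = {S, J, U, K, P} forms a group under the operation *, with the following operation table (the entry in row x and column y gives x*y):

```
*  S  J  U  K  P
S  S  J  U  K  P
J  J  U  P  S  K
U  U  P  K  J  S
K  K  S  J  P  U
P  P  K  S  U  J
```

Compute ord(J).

5

The identity element is S (its row matches the header).
J^1 = J
J^2 = J*J = U
J^3 = U*J = P
J^4 = P*J = K
J^5 = K*J = S
The first power of J equal to the identity is J^5, so ord(J) = 5.
(Structurally, M here is isomorphic to the cyclic group Z_5.)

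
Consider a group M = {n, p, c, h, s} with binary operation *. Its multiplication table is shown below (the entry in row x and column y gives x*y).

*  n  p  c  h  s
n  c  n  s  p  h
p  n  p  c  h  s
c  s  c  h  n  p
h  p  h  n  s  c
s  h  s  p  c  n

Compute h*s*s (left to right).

p

h*s = c
c*s = p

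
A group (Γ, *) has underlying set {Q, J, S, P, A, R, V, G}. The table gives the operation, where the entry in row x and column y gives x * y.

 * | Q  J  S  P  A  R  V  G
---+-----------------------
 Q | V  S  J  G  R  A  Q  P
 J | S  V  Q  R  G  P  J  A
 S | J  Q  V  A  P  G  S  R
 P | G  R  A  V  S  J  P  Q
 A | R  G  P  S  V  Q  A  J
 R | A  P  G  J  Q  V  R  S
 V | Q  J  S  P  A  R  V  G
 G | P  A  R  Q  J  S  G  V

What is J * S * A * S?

G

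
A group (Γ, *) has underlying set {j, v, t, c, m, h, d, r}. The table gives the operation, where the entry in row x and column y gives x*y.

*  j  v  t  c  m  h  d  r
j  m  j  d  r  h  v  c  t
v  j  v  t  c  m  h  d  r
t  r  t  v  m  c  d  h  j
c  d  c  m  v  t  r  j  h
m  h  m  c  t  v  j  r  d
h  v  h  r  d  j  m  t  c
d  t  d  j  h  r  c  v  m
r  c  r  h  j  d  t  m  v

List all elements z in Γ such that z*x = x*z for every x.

{m, v}

An element z is central iff its row equals its column in the table.
For r: r*h = t ≠ c = h*r, so r ∉ Z.
Checking each element this way leaves Z(Γ) = {m, v}.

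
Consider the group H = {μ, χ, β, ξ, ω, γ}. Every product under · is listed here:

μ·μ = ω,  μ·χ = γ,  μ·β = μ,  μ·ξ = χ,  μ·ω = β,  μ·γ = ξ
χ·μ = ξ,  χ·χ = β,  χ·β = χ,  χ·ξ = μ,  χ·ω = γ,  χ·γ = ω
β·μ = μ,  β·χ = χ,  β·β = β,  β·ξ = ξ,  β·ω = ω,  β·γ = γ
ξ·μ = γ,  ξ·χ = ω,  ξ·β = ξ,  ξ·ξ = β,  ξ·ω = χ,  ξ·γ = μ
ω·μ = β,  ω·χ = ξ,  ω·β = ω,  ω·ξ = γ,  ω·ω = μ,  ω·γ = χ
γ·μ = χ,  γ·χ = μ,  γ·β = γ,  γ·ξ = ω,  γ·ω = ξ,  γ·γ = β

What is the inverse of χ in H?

χ

First locate the identity: row β matches the header, so β is the identity.
Scan row χ for β: χ·χ = β. Hence χ^(-1) = χ.
(Structurally, H here is isomorphic to the symmetric group S_3.)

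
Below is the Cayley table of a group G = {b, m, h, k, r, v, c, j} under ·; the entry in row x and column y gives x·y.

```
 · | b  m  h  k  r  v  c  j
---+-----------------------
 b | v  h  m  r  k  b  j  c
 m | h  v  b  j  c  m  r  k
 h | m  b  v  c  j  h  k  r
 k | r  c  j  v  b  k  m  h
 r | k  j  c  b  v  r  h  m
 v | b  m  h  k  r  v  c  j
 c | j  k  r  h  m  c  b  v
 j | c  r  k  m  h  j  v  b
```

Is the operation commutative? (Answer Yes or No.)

c·r = m but r·c = h.
Since c and r do not commute, G is not abelian.

No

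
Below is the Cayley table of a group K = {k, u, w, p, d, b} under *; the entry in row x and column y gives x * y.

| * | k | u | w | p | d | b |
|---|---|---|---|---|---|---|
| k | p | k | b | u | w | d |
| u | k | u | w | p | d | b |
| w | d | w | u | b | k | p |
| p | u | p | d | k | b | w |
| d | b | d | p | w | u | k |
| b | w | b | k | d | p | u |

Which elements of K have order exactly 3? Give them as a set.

{k, p}

Identity is u. Compute the order of each non-identity element by repeated multiplication:
  k: k → p → u  (order 3)
  w: w → u  (order 2)
  p: p → k → u  (order 3)
  d: d → u  (order 2)
  b: b → u  (order 2)
Elements of order 3: {k, p}.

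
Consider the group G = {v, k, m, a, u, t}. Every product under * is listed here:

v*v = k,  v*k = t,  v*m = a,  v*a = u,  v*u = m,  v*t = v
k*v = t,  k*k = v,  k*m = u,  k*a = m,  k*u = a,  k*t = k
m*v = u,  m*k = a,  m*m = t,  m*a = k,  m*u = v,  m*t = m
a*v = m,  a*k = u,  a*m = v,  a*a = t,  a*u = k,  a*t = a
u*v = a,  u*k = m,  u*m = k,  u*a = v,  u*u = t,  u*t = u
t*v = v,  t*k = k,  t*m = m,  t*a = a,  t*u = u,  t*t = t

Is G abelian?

v*u = m but u*v = a.
Since v and u do not commute, G is not abelian.

No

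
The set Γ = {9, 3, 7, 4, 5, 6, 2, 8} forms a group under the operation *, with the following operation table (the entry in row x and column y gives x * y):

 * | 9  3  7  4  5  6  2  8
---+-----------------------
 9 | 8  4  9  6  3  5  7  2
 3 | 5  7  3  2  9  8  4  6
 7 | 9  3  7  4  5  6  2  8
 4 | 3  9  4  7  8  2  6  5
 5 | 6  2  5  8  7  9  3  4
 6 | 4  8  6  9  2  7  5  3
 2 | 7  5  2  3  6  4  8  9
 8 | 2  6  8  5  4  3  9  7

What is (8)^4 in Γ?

8^1 = 8
8^2 = 8 * 8 = 7
8^3 = 7 * 8 = 8
8^4 = 8 * 8 = 7
(Structurally, Γ here is isomorphic to the dihedral group D_4.)

7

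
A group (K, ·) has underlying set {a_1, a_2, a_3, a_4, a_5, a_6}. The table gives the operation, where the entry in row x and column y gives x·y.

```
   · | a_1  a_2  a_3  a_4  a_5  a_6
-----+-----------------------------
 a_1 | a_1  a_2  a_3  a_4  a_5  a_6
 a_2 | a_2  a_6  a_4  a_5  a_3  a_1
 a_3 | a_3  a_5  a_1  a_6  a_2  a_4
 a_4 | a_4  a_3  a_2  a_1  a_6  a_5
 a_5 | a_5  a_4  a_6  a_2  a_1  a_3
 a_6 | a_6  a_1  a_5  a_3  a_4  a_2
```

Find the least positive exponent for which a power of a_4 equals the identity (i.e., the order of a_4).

The identity element is a_1 (its row matches the header).
a_4^1 = a_4
a_4^2 = a_4·a_4 = a_1
The first power of a_4 equal to the identity is a_4^2, so ord(a_4) = 2.

2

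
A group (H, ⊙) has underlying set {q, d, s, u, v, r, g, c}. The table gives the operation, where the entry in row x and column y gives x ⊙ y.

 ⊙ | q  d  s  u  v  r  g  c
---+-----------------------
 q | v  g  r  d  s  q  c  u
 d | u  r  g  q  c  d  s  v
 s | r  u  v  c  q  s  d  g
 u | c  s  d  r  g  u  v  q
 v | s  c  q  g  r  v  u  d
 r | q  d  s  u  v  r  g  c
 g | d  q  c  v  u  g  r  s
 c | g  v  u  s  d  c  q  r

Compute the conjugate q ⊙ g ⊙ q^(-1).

The identity is r. In row q, the entry r sits in column s, so q^(-1) = s.
q ⊙ g = c
c ⊙ s = u

u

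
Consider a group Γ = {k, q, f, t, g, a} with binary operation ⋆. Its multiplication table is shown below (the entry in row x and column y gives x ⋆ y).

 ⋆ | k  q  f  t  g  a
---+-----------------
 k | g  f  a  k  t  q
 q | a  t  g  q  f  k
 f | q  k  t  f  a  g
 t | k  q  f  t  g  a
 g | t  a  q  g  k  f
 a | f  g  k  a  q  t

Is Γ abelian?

No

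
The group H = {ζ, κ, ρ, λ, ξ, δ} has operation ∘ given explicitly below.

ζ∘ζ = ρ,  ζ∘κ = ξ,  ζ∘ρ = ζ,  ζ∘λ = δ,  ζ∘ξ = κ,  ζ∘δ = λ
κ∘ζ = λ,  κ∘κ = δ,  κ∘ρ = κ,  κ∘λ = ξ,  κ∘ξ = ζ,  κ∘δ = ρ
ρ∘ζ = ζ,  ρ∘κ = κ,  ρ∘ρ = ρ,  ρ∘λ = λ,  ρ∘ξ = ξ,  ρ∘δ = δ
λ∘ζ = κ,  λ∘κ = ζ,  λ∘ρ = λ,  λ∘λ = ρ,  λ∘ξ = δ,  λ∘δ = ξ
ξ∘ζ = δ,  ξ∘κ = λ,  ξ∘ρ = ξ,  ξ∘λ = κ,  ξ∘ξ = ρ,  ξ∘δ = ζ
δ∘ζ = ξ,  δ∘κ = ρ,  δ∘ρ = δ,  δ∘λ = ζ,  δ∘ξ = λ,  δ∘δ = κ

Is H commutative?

κ ∘ ξ = ζ but ξ ∘ κ = λ.
Since κ and ξ do not commute, H is not abelian.

No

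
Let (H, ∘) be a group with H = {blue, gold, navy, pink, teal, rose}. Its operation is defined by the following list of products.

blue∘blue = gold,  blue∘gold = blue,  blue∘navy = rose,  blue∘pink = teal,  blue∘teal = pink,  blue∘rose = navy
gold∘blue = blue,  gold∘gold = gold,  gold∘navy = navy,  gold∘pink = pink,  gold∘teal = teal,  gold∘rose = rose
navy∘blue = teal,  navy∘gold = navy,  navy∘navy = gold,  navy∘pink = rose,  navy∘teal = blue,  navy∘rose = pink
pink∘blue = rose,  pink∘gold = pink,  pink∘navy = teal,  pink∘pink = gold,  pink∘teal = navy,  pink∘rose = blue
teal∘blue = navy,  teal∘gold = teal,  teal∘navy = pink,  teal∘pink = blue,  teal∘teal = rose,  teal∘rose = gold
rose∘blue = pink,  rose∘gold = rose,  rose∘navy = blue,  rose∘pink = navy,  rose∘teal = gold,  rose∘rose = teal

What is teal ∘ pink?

blue

Read row teal, column pink: teal ∘ pink = blue.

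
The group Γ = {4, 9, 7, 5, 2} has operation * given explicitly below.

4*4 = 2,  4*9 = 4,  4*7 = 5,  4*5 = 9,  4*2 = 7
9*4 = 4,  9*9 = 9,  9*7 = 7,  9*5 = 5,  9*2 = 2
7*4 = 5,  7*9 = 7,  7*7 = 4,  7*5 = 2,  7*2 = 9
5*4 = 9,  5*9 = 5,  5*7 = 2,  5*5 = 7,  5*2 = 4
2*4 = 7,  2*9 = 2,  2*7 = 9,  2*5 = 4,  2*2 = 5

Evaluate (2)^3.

4

2^1 = 2
2^2 = 2 * 2 = 5
2^3 = 5 * 2 = 4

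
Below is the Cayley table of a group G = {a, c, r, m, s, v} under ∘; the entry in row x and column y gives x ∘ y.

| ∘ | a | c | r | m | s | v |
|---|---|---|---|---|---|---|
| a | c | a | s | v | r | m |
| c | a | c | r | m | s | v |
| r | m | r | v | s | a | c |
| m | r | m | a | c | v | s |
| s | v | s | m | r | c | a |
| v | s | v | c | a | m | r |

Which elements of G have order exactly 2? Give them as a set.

Identity is c. Compute the order of each non-identity element by repeated multiplication:
  a: a → c  (order 2)
  r: r → v → c  (order 3)
  m: m → c  (order 2)
  s: s → c  (order 2)
  v: v → r → c  (order 3)
Elements of order 2: {a, m, s}.
(Structurally, G here is isomorphic to the symmetric group S_3.)

{a, m, s}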